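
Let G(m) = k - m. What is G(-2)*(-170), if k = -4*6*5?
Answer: 20060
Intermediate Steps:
k = -120 (k = -24*5 = -120)
G(m) = -120 - m
G(-2)*(-170) = (-120 - 1*(-2))*(-170) = (-120 + 2)*(-170) = -118*(-170) = 20060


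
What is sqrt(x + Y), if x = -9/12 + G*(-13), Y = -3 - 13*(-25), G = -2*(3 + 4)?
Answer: sqrt(2013)/2 ≈ 22.433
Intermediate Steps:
G = -14 (G = -2*7 = -14)
Y = 322 (Y = -3 + 325 = 322)
x = 725/4 (x = -9/12 - 14*(-13) = -9*1/12 + 182 = -3/4 + 182 = 725/4 ≈ 181.25)
sqrt(x + Y) = sqrt(725/4 + 322) = sqrt(2013/4) = sqrt(2013)/2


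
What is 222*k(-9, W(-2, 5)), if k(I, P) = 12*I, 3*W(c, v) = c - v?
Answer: -23976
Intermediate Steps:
W(c, v) = -v/3 + c/3 (W(c, v) = (c - v)/3 = -v/3 + c/3)
222*k(-9, W(-2, 5)) = 222*(12*(-9)) = 222*(-108) = -23976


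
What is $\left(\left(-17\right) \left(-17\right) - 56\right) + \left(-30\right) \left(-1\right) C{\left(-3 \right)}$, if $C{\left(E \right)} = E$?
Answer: $143$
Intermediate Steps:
$\left(\left(-17\right) \left(-17\right) - 56\right) + \left(-30\right) \left(-1\right) C{\left(-3 \right)} = \left(\left(-17\right) \left(-17\right) - 56\right) + \left(-30\right) \left(-1\right) \left(-3\right) = \left(289 - 56\right) + 30 \left(-3\right) = 233 - 90 = 143$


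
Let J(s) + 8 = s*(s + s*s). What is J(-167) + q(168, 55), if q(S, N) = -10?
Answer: -4629592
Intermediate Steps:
J(s) = -8 + s*(s + s²) (J(s) = -8 + s*(s + s*s) = -8 + s*(s + s²))
J(-167) + q(168, 55) = (-8 + (-167)² + (-167)³) - 10 = (-8 + 27889 - 4657463) - 10 = -4629582 - 10 = -4629592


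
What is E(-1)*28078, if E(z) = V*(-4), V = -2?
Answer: 224624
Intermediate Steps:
E(z) = 8 (E(z) = -2*(-4) = 8)
E(-1)*28078 = 8*28078 = 224624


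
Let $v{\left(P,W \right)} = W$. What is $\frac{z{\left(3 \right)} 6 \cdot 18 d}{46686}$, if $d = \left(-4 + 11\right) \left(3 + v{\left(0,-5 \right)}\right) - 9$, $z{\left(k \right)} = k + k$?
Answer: $- \frac{2484}{7781} \approx -0.31924$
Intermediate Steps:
$z{\left(k \right)} = 2 k$
$d = -23$ ($d = \left(-4 + 11\right) \left(3 - 5\right) - 9 = 7 \left(-2\right) - 9 = -14 - 9 = -23$)
$\frac{z{\left(3 \right)} 6 \cdot 18 d}{46686} = \frac{2 \cdot 3 \cdot 6 \cdot 18 \left(-23\right)}{46686} = 6 \cdot 6 \cdot 18 \left(-23\right) \frac{1}{46686} = 36 \cdot 18 \left(-23\right) \frac{1}{46686} = 648 \left(-23\right) \frac{1}{46686} = \left(-14904\right) \frac{1}{46686} = - \frac{2484}{7781}$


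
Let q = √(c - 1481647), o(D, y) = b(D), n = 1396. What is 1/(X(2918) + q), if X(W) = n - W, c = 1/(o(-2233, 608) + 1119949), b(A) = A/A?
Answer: -1704563900/4253716813449 - 5*I*√74336482241559902/4253716813449 ≈ -0.00040072 - 0.00032048*I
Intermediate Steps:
b(A) = 1
o(D, y) = 1
c = 1/1119950 (c = 1/(1 + 1119949) = 1/1119950 ≈ 8.9290e-7)
X(W) = 1396 - W
q = I*√74336482241559902/223990 (q = √(1/1119950 - 1481647) = √(-1659370557649/1119950) = I*√74336482241559902/223990 ≈ 1217.2*I)
1/(X(2918) + q) = 1/((1396 - 1*2918) + I*√74336482241559902/223990) = 1/((1396 - 2918) + I*√74336482241559902/223990) = 1/(-1522 + I*√74336482241559902/223990)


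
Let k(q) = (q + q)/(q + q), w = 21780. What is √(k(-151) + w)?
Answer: √21781 ≈ 147.58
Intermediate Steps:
k(q) = 1 (k(q) = (2*q)/((2*q)) = (2*q)*(1/(2*q)) = 1)
√(k(-151) + w) = √(1 + 21780) = √21781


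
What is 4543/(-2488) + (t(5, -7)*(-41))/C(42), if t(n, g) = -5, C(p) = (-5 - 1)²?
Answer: 86623/22392 ≈ 3.8685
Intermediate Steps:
C(p) = 36 (C(p) = (-6)² = 36)
4543/(-2488) + (t(5, -7)*(-41))/C(42) = 4543/(-2488) - 5*(-41)/36 = 4543*(-1/2488) + 205*(1/36) = -4543/2488 + 205/36 = 86623/22392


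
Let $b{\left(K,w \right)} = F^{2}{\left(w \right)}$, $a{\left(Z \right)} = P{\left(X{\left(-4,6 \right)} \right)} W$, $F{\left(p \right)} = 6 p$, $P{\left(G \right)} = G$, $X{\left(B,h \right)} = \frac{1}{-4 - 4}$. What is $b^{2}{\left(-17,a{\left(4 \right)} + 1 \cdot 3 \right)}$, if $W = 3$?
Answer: $\frac{15752961}{256} \approx 61535.0$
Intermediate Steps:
$X{\left(B,h \right)} = - \frac{1}{8}$ ($X{\left(B,h \right)} = \frac{1}{-8} = - \frac{1}{8}$)
$a{\left(Z \right)} = - \frac{3}{8}$ ($a{\left(Z \right)} = \left(- \frac{1}{8}\right) 3 = - \frac{3}{8}$)
$b{\left(K,w \right)} = 36 w^{2}$ ($b{\left(K,w \right)} = \left(6 w\right)^{2} = 36 w^{2}$)
$b^{2}{\left(-17,a{\left(4 \right)} + 1 \cdot 3 \right)} = \left(36 \left(- \frac{3}{8} + 1 \cdot 3\right)^{2}\right)^{2} = \left(36 \left(- \frac{3}{8} + 3\right)^{2}\right)^{2} = \left(36 \left(\frac{21}{8}\right)^{2}\right)^{2} = \left(36 \cdot \frac{441}{64}\right)^{2} = \left(\frac{3969}{16}\right)^{2} = \frac{15752961}{256}$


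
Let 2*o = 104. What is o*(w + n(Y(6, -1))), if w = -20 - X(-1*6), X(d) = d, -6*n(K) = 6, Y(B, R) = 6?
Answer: -780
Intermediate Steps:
n(K) = -1 (n(K) = -⅙*6 = -1)
o = 52 (o = (½)*104 = 52)
w = -14 (w = -20 - (-1)*6 = -20 - 1*(-6) = -20 + 6 = -14)
o*(w + n(Y(6, -1))) = 52*(-14 - 1) = 52*(-15) = -780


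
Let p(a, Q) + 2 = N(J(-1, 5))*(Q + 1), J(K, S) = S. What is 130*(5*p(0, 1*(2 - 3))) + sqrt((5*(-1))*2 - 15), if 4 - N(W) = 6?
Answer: -1300 + 5*I ≈ -1300.0 + 5.0*I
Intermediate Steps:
N(W) = -2 (N(W) = 4 - 1*6 = 4 - 6 = -2)
p(a, Q) = -4 - 2*Q (p(a, Q) = -2 - 2*(Q + 1) = -2 - 2*(1 + Q) = -2 + (-2 - 2*Q) = -4 - 2*Q)
130*(5*p(0, 1*(2 - 3))) + sqrt((5*(-1))*2 - 15) = 130*(5*(-4 - 2*(2 - 3))) + sqrt((5*(-1))*2 - 15) = 130*(5*(-4 - 2*(-1))) + sqrt(-5*2 - 15) = 130*(5*(-4 - 2*(-1))) + sqrt(-10 - 15) = 130*(5*(-4 + 2)) + sqrt(-25) = 130*(5*(-2)) + 5*I = 130*(-10) + 5*I = -1300 + 5*I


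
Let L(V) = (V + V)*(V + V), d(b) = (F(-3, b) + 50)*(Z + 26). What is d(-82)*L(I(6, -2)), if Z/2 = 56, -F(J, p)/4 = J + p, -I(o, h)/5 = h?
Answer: 21528000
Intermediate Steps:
I(o, h) = -5*h
F(J, p) = -4*J - 4*p (F(J, p) = -4*(J + p) = -4*J - 4*p)
Z = 112 (Z = 2*56 = 112)
d(b) = 8556 - 552*b (d(b) = ((-4*(-3) - 4*b) + 50)*(112 + 26) = ((12 - 4*b) + 50)*138 = (62 - 4*b)*138 = 8556 - 552*b)
L(V) = 4*V² (L(V) = (2*V)*(2*V) = 4*V²)
d(-82)*L(I(6, -2)) = (8556 - 552*(-82))*(4*(-5*(-2))²) = (8556 + 45264)*(4*10²) = 53820*(4*100) = 53820*400 = 21528000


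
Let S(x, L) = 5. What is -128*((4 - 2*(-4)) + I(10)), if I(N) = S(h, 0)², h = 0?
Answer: -4736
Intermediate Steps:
I(N) = 25 (I(N) = 5² = 25)
-128*((4 - 2*(-4)) + I(10)) = -128*((4 - 2*(-4)) + 25) = -128*((4 + 8) + 25) = -128*(12 + 25) = -128*37 = -4736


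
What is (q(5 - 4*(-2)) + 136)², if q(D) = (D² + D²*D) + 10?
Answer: 6310144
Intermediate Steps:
q(D) = 10 + D² + D³ (q(D) = (D² + D³) + 10 = 10 + D² + D³)
(q(5 - 4*(-2)) + 136)² = ((10 + (5 - 4*(-2))² + (5 - 4*(-2))³) + 136)² = ((10 + (5 + 8)² + (5 + 8)³) + 136)² = ((10 + 13² + 13³) + 136)² = ((10 + 169 + 2197) + 136)² = (2376 + 136)² = 2512² = 6310144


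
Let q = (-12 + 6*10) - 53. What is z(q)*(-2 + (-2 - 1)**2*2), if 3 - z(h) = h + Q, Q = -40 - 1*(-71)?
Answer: -368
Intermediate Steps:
Q = 31 (Q = -40 + 71 = 31)
q = -5 (q = (-12 + 60) - 53 = 48 - 53 = -5)
z(h) = -28 - h (z(h) = 3 - (h + 31) = 3 - (31 + h) = 3 + (-31 - h) = -28 - h)
z(q)*(-2 + (-2 - 1)**2*2) = (-28 - 1*(-5))*(-2 + (-2 - 1)**2*2) = (-28 + 5)*(-2 + (-3)**2*2) = -23*(-2 + 9*2) = -23*(-2 + 18) = -23*16 = -368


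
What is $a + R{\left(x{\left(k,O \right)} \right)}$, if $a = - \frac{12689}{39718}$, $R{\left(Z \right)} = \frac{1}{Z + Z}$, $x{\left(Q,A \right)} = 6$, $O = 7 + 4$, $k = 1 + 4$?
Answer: $- \frac{56275}{238308} \approx -0.23614$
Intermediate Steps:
$k = 5$
$O = 11$
$R{\left(Z \right)} = \frac{1}{2 Z}$
$a = - \frac{12689}{39718}$ ($a = \left(-12689\right) \frac{1}{39718} = - \frac{12689}{39718} \approx -0.31948$)
$a + R{\left(x{\left(k,O \right)} \right)} = - \frac{12689}{39718} + \frac{1}{2 \cdot 6} = - \frac{12689}{39718} + \frac{1}{2} \cdot \frac{1}{6} = - \frac{12689}{39718} + \frac{1}{12} = - \frac{56275}{238308}$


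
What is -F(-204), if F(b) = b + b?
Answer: 408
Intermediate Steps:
F(b) = 2*b
-F(-204) = -2*(-204) = -1*(-408) = 408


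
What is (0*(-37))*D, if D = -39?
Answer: 0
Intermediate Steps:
(0*(-37))*D = (0*(-37))*(-39) = 0*(-39) = 0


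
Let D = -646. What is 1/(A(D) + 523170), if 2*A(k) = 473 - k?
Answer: 2/1047459 ≈ 1.9094e-6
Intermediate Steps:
A(k) = 473/2 - k/2 (A(k) = (473 - k)/2 = 473/2 - k/2)
1/(A(D) + 523170) = 1/((473/2 - ½*(-646)) + 523170) = 1/((473/2 + 323) + 523170) = 1/(1119/2 + 523170) = 1/(1047459/2) = 2/1047459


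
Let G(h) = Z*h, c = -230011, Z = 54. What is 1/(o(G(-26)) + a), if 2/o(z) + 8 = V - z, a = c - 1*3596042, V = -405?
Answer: -991/3791618521 ≈ -2.6137e-7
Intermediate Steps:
G(h) = 54*h
a = -3826053 (a = -230011 - 1*3596042 = -230011 - 3596042 = -3826053)
o(z) = 2/(-413 - z) (o(z) = 2/(-8 + (-405 - z)) = 2/(-413 - z))
1/(o(G(-26)) + a) = 1/(-2/(413 + 54*(-26)) - 3826053) = 1/(-2/(413 - 1404) - 3826053) = 1/(-2/(-991) - 3826053) = 1/(-2*(-1/991) - 3826053) = 1/(2/991 - 3826053) = 1/(-3791618521/991) = -991/3791618521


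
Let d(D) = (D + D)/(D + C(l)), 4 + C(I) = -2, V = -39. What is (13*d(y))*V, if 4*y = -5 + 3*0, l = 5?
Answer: -5070/29 ≈ -174.83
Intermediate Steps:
y = -5/4 (y = (-5 + 3*0)/4 = (-5 + 0)/4 = (¼)*(-5) = -5/4 ≈ -1.2500)
C(I) = -6 (C(I) = -4 - 2 = -6)
d(D) = 2*D/(-6 + D) (d(D) = (D + D)/(D - 6) = (2*D)/(-6 + D) = 2*D/(-6 + D))
(13*d(y))*V = (13*(2*(-5/4)/(-6 - 5/4)))*(-39) = (13*(2*(-5/4)/(-29/4)))*(-39) = (13*(2*(-5/4)*(-4/29)))*(-39) = (13*(10/29))*(-39) = (130/29)*(-39) = -5070/29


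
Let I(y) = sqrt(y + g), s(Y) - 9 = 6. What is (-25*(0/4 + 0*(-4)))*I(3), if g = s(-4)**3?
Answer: 0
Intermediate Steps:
s(Y) = 15 (s(Y) = 9 + 6 = 15)
g = 3375 (g = 15**3 = 3375)
I(y) = sqrt(3375 + y) (I(y) = sqrt(y + 3375) = sqrt(3375 + y))
(-25*(0/4 + 0*(-4)))*I(3) = (-25*(0/4 + 0*(-4)))*sqrt(3375 + 3) = (-25*(0*(1/4) + 0))*sqrt(3378) = (-25*(0 + 0))*sqrt(3378) = (-25*0)*sqrt(3378) = 0*sqrt(3378) = 0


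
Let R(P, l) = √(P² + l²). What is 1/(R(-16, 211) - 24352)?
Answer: -24352/592975127 - √44777/592975127 ≈ -4.1424e-5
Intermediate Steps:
1/(R(-16, 211) - 24352) = 1/(√((-16)² + 211²) - 24352) = 1/(√(256 + 44521) - 24352) = 1/(√44777 - 24352) = 1/(-24352 + √44777)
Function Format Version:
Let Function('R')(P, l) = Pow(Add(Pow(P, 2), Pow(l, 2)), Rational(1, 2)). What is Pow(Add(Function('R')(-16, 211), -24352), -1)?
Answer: Add(Rational(-24352, 592975127), Mul(Rational(-1, 592975127), Pow(44777, Rational(1, 2)))) ≈ -4.1424e-5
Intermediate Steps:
Pow(Add(Function('R')(-16, 211), -24352), -1) = Pow(Add(Pow(Add(Pow(-16, 2), Pow(211, 2)), Rational(1, 2)), -24352), -1) = Pow(Add(Pow(Add(256, 44521), Rational(1, 2)), -24352), -1) = Pow(Add(Pow(44777, Rational(1, 2)), -24352), -1) = Pow(Add(-24352, Pow(44777, Rational(1, 2))), -1)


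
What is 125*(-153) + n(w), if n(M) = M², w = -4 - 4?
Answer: -19061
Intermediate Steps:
w = -8
125*(-153) + n(w) = 125*(-153) + (-8)² = -19125 + 64 = -19061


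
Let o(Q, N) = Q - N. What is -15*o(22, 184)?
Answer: 2430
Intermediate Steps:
-15*o(22, 184) = -15*(22 - 1*184) = -15*(22 - 184) = -15*(-162) = 2430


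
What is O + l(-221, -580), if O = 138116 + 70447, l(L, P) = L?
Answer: 208342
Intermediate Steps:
O = 208563
O + l(-221, -580) = 208563 - 221 = 208342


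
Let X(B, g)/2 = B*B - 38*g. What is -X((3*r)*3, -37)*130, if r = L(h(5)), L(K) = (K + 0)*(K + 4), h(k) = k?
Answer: -43012060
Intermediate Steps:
L(K) = K*(4 + K)
r = 45 (r = 5*(4 + 5) = 5*9 = 45)
X(B, g) = -76*g + 2*B² (X(B, g) = 2*(B*B - 38*g) = 2*(B² - 38*g) = -76*g + 2*B²)
-X((3*r)*3, -37)*130 = -(-76*(-37) + 2*((3*45)*3)²)*130 = -(2812 + 2*(135*3)²)*130 = -(2812 + 2*405²)*130 = -(2812 + 2*164025)*130 = -(2812 + 328050)*130 = -330862*130 = -1*43012060 = -43012060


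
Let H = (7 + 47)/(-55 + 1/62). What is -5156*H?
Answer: 17262288/3409 ≈ 5063.7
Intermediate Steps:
H = -3348/3409 (H = 54/(-55 + 1/62) = 54/(-3409/62) = 54*(-62/3409) = -3348/3409 ≈ -0.98211)
-5156*H = -5156*(-3348/3409) = 17262288/3409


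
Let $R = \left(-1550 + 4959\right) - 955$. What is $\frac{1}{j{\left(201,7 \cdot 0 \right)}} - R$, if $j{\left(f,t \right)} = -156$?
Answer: $- \frac{382825}{156} \approx -2454.0$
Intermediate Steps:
$R = 2454$ ($R = 3409 - 955 = 2454$)
$\frac{1}{j{\left(201,7 \cdot 0 \right)}} - R = \frac{1}{-156} - 2454 = - \frac{1}{156} - 2454 = - \frac{382825}{156}$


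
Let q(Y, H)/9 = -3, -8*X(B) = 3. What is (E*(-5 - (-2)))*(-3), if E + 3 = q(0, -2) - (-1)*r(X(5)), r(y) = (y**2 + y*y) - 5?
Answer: -9999/32 ≈ -312.47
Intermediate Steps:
X(B) = -3/8 (X(B) = -1/8*3 = -3/8)
q(Y, H) = -27 (q(Y, H) = 9*(-3) = -27)
r(y) = -5 + 2*y**2 (r(y) = (y**2 + y**2) - 5 = 2*y**2 - 5 = -5 + 2*y**2)
E = -1111/32 (E = -3 + (-27 - (-1)*(-5 + 2*(-3/8)**2)) = -3 + (-27 - (-1)*(-5 + 2*(9/64))) = -3 + (-27 - (-1)*(-5 + 9/32)) = -3 + (-27 - (-1)*(-151)/32) = -3 + (-27 - 1*151/32) = -3 + (-27 - 151/32) = -3 - 1015/32 = -1111/32 ≈ -34.719)
(E*(-5 - (-2)))*(-3) = -1111*(-5 - (-2))/32*(-3) = -1111*(-5 - 1*(-2))/32*(-3) = -1111*(-5 + 2)/32*(-3) = -1111/32*(-3)*(-3) = (3333/32)*(-3) = -9999/32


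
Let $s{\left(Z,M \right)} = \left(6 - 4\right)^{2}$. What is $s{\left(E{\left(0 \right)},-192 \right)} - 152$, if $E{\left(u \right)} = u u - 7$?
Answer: $-148$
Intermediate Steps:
$E{\left(u \right)} = -7 + u^{2}$ ($E{\left(u \right)} = u^{2} - 7 = -7 + u^{2}$)
$s{\left(Z,M \right)} = 4$ ($s{\left(Z,M \right)} = 2^{2} = 4$)
$s{\left(E{\left(0 \right)},-192 \right)} - 152 = 4 - 152 = -148$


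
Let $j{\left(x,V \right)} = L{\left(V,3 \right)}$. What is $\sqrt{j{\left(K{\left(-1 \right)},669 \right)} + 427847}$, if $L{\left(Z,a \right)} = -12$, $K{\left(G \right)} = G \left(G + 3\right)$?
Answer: $\sqrt{427835} \approx 654.09$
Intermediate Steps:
$K{\left(G \right)} = G \left(3 + G\right)$
$j{\left(x,V \right)} = -12$
$\sqrt{j{\left(K{\left(-1 \right)},669 \right)} + 427847} = \sqrt{-12 + 427847} = \sqrt{427835}$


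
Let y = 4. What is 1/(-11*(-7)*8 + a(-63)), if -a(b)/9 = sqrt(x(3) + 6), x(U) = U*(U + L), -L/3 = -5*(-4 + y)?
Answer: 616/378241 + 9*sqrt(15)/378241 ≈ 0.0017207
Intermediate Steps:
L = 0 (L = -(-15)*(-4 + 4) = -(-15)*0 = -3*0 = 0)
x(U) = U**2 (x(U) = U*(U + 0) = U*U = U**2)
a(b) = -9*sqrt(15) (a(b) = -9*sqrt(3**2 + 6) = -9*sqrt(9 + 6) = -9*sqrt(15))
1/(-11*(-7)*8 + a(-63)) = 1/(-11*(-7)*8 - 9*sqrt(15)) = 1/(77*8 - 9*sqrt(15)) = 1/(616 - 9*sqrt(15))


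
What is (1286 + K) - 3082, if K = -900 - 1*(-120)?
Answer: -2576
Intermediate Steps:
K = -780 (K = -900 + 120 = -780)
(1286 + K) - 3082 = (1286 - 780) - 3082 = 506 - 3082 = -2576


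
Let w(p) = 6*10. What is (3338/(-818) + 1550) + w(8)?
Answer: 656821/409 ≈ 1605.9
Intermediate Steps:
w(p) = 60
(3338/(-818) + 1550) + w(8) = (3338/(-818) + 1550) + 60 = (3338*(-1/818) + 1550) + 60 = (-1669/409 + 1550) + 60 = 632281/409 + 60 = 656821/409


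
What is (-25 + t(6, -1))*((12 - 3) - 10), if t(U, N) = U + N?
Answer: 20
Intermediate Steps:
t(U, N) = N + U
(-25 + t(6, -1))*((12 - 3) - 10) = (-25 + (-1 + 6))*((12 - 3) - 10) = (-25 + 5)*(9 - 10) = -20*(-1) = 20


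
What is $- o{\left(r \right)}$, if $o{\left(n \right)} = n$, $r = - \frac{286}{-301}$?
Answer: $- \frac{286}{301} \approx -0.95017$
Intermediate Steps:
$r = \frac{286}{301}$ ($r = \left(-286\right) \left(- \frac{1}{301}\right) = \frac{286}{301} \approx 0.95017$)
$- o{\left(r \right)} = \left(-1\right) \frac{286}{301} = - \frac{286}{301}$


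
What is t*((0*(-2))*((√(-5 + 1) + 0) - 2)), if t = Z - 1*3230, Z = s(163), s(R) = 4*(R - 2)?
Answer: 0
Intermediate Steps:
s(R) = -8 + 4*R (s(R) = 4*(-2 + R) = -8 + 4*R)
Z = 644 (Z = -8 + 4*163 = -8 + 652 = 644)
t = -2586 (t = 644 - 1*3230 = 644 - 3230 = -2586)
t*((0*(-2))*((√(-5 + 1) + 0) - 2)) = -2586*0*(-2)*((√(-5 + 1) + 0) - 2) = -0*((√(-4) + 0) - 2) = -0*((2*I + 0) - 2) = -0*(2*I - 2) = -0*(-2 + 2*I) = -2586*0 = 0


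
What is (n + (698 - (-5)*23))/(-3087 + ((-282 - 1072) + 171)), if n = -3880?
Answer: 3067/4270 ≈ 0.71827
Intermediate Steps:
(n + (698 - (-5)*23))/(-3087 + ((-282 - 1072) + 171)) = (-3880 + (698 - (-5)*23))/(-3087 + ((-282 - 1072) + 171)) = (-3880 + (698 - 1*(-115)))/(-3087 + (-1354 + 171)) = (-3880 + (698 + 115))/(-3087 - 1183) = (-3880 + 813)/(-4270) = -3067*(-1/4270) = 3067/4270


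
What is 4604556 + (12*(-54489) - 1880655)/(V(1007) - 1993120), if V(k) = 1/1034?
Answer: 9489467981072706/2060886079 ≈ 4.6046e+6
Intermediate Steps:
V(k) = 1/1034
4604556 + (12*(-54489) - 1880655)/(V(1007) - 1993120) = 4604556 + (12*(-54489) - 1880655)/(1/1034 - 1993120) = 4604556 + (-653868 - 1880655)/(-2060886079/1034) = 4604556 - 2534523*(-1034/2060886079) = 4604556 + 2620696782/2060886079 = 9489467981072706/2060886079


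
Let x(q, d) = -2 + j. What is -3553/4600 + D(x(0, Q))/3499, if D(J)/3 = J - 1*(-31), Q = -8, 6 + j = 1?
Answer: -12100747/16095400 ≈ -0.75181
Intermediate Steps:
j = -5 (j = -6 + 1 = -5)
x(q, d) = -7 (x(q, d) = -2 - 5 = -7)
D(J) = 93 + 3*J (D(J) = 3*(J - 1*(-31)) = 3*(J + 31) = 3*(31 + J) = 93 + 3*J)
-3553/4600 + D(x(0, Q))/3499 = -3553/4600 + (93 + 3*(-7))/3499 = -3553*1/4600 + (93 - 21)*(1/3499) = -3553/4600 + 72*(1/3499) = -3553/4600 + 72/3499 = -12100747/16095400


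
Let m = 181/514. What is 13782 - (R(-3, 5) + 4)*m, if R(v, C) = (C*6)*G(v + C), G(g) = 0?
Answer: 3541612/257 ≈ 13781.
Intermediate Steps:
R(v, C) = 0 (R(v, C) = (C*6)*0 = (6*C)*0 = 0)
m = 181/514 (m = 181*(1/514) = 181/514 ≈ 0.35214)
13782 - (R(-3, 5) + 4)*m = 13782 - (0 + 4)*181/514 = 13782 - 4*181/514 = 13782 - 1*362/257 = 13782 - 362/257 = 3541612/257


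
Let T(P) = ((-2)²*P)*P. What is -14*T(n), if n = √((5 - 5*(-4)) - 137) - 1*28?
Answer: -37632 + 12544*I*√7 ≈ -37632.0 + 33188.0*I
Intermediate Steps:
n = -28 + 4*I*√7 (n = √((5 + 20) - 137) - 28 = √(25 - 137) - 28 = √(-112) - 28 = 4*I*√7 - 28 = -28 + 4*I*√7 ≈ -28.0 + 10.583*I)
T(P) = 4*P² (T(P) = (4*P)*P = 4*P²)
-14*T(n) = -56*(-28 + 4*I*√7)²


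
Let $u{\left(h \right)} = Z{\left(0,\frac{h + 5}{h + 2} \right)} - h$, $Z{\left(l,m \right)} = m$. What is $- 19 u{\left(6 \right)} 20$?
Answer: $\frac{3515}{2} \approx 1757.5$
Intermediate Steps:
$u{\left(h \right)} = - h + \frac{5 + h}{2 + h}$ ($u{\left(h \right)} = \frac{h + 5}{h + 2} - h = \frac{5 + h}{2 + h} - h = - h + \frac{5 + h}{2 + h}$)
$- 19 u{\left(6 \right)} 20 = - 19 \frac{5 - 6 - 6^{2}}{2 + 6} \cdot 20 = - 19 \frac{5 - 6 - 36}{8} \cdot 20 = - 19 \cdot \frac{1}{8} \left(-37\right) 20 = \left(-19\right) \left(- \frac{37}{8}\right) 20 = \frac{703}{8} \cdot 20 = \frac{3515}{2}$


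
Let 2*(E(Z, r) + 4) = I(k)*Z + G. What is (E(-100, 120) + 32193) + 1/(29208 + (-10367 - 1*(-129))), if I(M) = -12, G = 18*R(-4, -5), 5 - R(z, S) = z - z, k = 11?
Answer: 622860981/18970 ≈ 32834.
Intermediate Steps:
R(z, S) = 5 (R(z, S) = 5 - (z - z) = 5 - 1*0 = 5 + 0 = 5)
G = 90 (G = 18*5 = 90)
E(Z, r) = 41 - 6*Z (E(Z, r) = -4 + (-12*Z + 90)/2 = -4 + (90 - 12*Z)/2 = -4 + (45 - 6*Z) = 41 - 6*Z)
(E(-100, 120) + 32193) + 1/(29208 + (-10367 - 1*(-129))) = ((41 - 6*(-100)) + 32193) + 1/(29208 + (-10367 - 1*(-129))) = ((41 + 600) + 32193) + 1/(29208 + (-10367 + 129)) = (641 + 32193) + 1/(29208 - 10238) = 32834 + 1/18970 = 622860981/18970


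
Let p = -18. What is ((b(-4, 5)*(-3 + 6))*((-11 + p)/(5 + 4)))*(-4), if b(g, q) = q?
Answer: 580/3 ≈ 193.33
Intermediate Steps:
((b(-4, 5)*(-3 + 6))*((-11 + p)/(5 + 4)))*(-4) = ((5*(-3 + 6))*((-11 - 18)/(5 + 4)))*(-4) = ((5*3)*(-29/9))*(-4) = (15*(-29*⅑))*(-4) = (15*(-29/9))*(-4) = -145/3*(-4) = 580/3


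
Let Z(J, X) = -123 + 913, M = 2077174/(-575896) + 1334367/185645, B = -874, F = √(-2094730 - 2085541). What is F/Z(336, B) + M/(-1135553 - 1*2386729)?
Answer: -191419825301/188287481574141720 + I*√4180271/790 ≈ -1.0166e-6 + 2.5881*I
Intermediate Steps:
F = I*√4180271 (F = √(-4180271) = I*√4180271 ≈ 2044.6*I)
M = 191419825301/53456106460 (M = 2077174*(-1/575896) + 1334367*(1/185645) = -1038587/287948 + 1334367/185645 = 191419825301/53456106460 ≈ 3.5809)
Z(J, X) = 790
F/Z(336, B) + M/(-1135553 - 1*2386729) = (I*√4180271)/790 + 191419825301/(53456106460*(-1135553 - 1*2386729)) = (I*√4180271)*(1/790) + 191419825301/(53456106460*(-1135553 - 2386729)) = I*√4180271/790 + (191419825301/53456106460)/(-3522282) = I*√4180271/790 + (191419825301/53456106460)*(-1/3522282) = I*√4180271/790 - 191419825301/188287481574141720 = -191419825301/188287481574141720 + I*√4180271/790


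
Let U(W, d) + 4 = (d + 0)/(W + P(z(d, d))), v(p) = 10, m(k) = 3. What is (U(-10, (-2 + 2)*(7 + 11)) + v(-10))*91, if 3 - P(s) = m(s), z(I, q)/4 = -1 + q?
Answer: 546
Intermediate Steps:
z(I, q) = -4 + 4*q (z(I, q) = 4*(-1 + q) = -4 + 4*q)
P(s) = 0 (P(s) = 3 - 1*3 = 3 - 3 = 0)
U(W, d) = -4 + d/W (U(W, d) = -4 + (d + 0)/(W + 0) = -4 + d/W)
(U(-10, (-2 + 2)*(7 + 11)) + v(-10))*91 = ((-4 + ((-2 + 2)*(7 + 11))/(-10)) + 10)*91 = ((-4 + (0*18)*(-⅒)) + 10)*91 = ((-4 + 0*(-⅒)) + 10)*91 = ((-4 + 0) + 10)*91 = (-4 + 10)*91 = 6*91 = 546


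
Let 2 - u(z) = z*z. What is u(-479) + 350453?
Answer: 121014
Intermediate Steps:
u(z) = 2 - z² (u(z) = 2 - z*z = 2 - z²)
u(-479) + 350453 = (2 - 1*(-479)²) + 350453 = (2 - 1*229441) + 350453 = (2 - 229441) + 350453 = -229439 + 350453 = 121014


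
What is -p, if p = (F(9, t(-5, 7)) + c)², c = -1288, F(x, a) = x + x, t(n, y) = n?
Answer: -1612900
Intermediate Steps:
F(x, a) = 2*x
p = 1612900 (p = (2*9 - 1288)² = (18 - 1288)² = (-1270)² = 1612900)
-p = -1*1612900 = -1612900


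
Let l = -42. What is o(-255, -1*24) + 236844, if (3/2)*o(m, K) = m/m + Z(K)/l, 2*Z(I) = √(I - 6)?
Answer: 710534/3 - I*√30/126 ≈ 2.3684e+5 - 0.04347*I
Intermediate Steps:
Z(I) = √(-6 + I)/2 (Z(I) = √(I - 6)/2 = √(-6 + I)/2)
o(m, K) = ⅔ - √(-6 + K)/126 (o(m, K) = 2*(m/m + (√(-6 + K)/2)/(-42))/3 = 2*(1 + (√(-6 + K)/2)*(-1/42))/3 = 2*(1 - √(-6 + K)/84)/3 = ⅔ - √(-6 + K)/126)
o(-255, -1*24) + 236844 = (⅔ - √(-6 - 1*24)/126) + 236844 = (⅔ - √(-6 - 24)/126) + 236844 = (⅔ - I*√30/126) + 236844 = 710534/3 - I*√30/126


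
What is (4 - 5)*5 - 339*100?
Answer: -33905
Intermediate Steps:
(4 - 5)*5 - 339*100 = -1*5 - 33900 = -5 - 33900 = -33905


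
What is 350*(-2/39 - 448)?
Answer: -6115900/39 ≈ -1.5682e+5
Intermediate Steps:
350*(-2/39 - 448) = 350*(-17474/39) = -6115900/39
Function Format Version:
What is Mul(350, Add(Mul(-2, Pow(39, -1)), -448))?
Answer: Rational(-6115900, 39) ≈ -1.5682e+5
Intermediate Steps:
Mul(350, Add(Mul(-2, Pow(39, -1)), -448)) = Mul(350, Add(Mul(-2, Rational(1, 39)), -448)) = Mul(350, Add(Rational(-2, 39), -448)) = Mul(350, Rational(-17474, 39)) = Rational(-6115900, 39)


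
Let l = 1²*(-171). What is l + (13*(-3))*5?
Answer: -366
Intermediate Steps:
l = -171 (l = 1*(-171) = -171)
l + (13*(-3))*5 = -171 + (13*(-3))*5 = -171 - 39*5 = -171 - 195 = -366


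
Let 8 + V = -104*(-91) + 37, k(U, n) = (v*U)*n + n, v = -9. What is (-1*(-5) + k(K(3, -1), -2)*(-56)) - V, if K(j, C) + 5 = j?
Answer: -7360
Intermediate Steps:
K(j, C) = -5 + j
k(U, n) = n - 9*U*n (k(U, n) = (-9*U)*n + n = -9*U*n + n = n - 9*U*n)
V = 9493 (V = -8 + (-104*(-91) + 37) = -8 + (9464 + 37) = -8 + 9501 = 9493)
(-1*(-5) + k(K(3, -1), -2)*(-56)) - V = (-1*(-5) - 2*(1 - 9*(-5 + 3))*(-56)) - 1*9493 = (5 - 2*(1 - 9*(-2))*(-56)) - 9493 = (5 - 2*(1 + 18)*(-56)) - 9493 = (5 - 2*19*(-56)) - 9493 = (5 - 38*(-56)) - 9493 = (5 + 2128) - 9493 = 2133 - 9493 = -7360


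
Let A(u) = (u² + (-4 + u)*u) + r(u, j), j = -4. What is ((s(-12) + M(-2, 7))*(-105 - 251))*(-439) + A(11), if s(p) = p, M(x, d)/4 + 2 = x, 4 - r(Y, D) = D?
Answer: -4375746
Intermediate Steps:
r(Y, D) = 4 - D
M(x, d) = -8 + 4*x
A(u) = 8 + u² + u*(-4 + u) (A(u) = (u² + (-4 + u)*u) + (4 - 1*(-4)) = (u² + u*(-4 + u)) + (4 + 4) = (u² + u*(-4 + u)) + 8 = 8 + u² + u*(-4 + u))
((s(-12) + M(-2, 7))*(-105 - 251))*(-439) + A(11) = ((-12 + (-8 + 4*(-2)))*(-105 - 251))*(-439) + (8 - 4*11 + 2*11²) = ((-12 + (-8 - 8))*(-356))*(-439) + (8 - 44 + 2*121) = ((-12 - 16)*(-356))*(-439) + (8 - 44 + 242) = -28*(-356)*(-439) + 206 = 9968*(-439) + 206 = -4375952 + 206 = -4375746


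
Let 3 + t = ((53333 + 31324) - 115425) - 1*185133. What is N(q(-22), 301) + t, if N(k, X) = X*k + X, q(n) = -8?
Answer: -218011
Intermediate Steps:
N(k, X) = X + X*k
t = -215904 (t = -3 + (((53333 + 31324) - 115425) - 1*185133) = -3 + ((84657 - 115425) - 185133) = -3 + (-30768 - 185133) = -3 - 215901 = -215904)
N(q(-22), 301) + t = 301*(1 - 8) - 215904 = 301*(-7) - 215904 = -2107 - 215904 = -218011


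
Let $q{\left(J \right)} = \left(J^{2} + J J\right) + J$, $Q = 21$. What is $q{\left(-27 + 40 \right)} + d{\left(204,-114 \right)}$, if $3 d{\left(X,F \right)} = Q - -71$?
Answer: $\frac{1145}{3} \approx 381.67$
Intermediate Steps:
$d{\left(X,F \right)} = \frac{92}{3}$ ($d{\left(X,F \right)} = \frac{21 - -71}{3} = \frac{21 + 71}{3} = \frac{1}{3} \cdot 92 = \frac{92}{3}$)
$q{\left(J \right)} = J + 2 J^{2}$ ($q{\left(J \right)} = \left(J^{2} + J^{2}\right) + J = 2 J^{2} + J = J + 2 J^{2}$)
$q{\left(-27 + 40 \right)} + d{\left(204,-114 \right)} = \left(-27 + 40\right) \left(1 + 2 \left(-27 + 40\right)\right) + \frac{92}{3} = 13 \left(1 + 2 \cdot 13\right) + \frac{92}{3} = 13 \left(1 + 26\right) + \frac{92}{3} = 13 \cdot 27 + \frac{92}{3} = 351 + \frac{92}{3} = \frac{1145}{3}$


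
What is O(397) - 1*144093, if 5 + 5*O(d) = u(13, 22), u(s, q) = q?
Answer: -720448/5 ≈ -1.4409e+5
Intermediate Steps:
O(d) = 17/5 (O(d) = -1 + (1/5)*22 = -1 + 22/5 = 17/5)
O(397) - 1*144093 = 17/5 - 1*144093 = 17/5 - 144093 = -720448/5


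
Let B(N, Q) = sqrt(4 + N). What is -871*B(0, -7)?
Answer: -1742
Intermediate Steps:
-871*B(0, -7) = -871*sqrt(4 + 0) = -871*sqrt(4) = -871*2 = -1742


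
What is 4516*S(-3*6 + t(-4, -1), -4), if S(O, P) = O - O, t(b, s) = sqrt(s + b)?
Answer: 0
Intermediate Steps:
t(b, s) = sqrt(b + s)
S(O, P) = 0
4516*S(-3*6 + t(-4, -1), -4) = 4516*0 = 0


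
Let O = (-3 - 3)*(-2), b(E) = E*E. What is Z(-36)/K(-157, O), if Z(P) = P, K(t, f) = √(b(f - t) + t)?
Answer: -2*√789/263 ≈ -0.21361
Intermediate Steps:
b(E) = E²
O = 12 (O = -6*(-2) = 12)
K(t, f) = √(t + (f - t)²) (K(t, f) = √((f - t)² + t) = √(t + (f - t)²))
Z(-36)/K(-157, O) = -36/√(-157 + (12 - 1*(-157))²) = -36/√(-157 + (12 + 157)²) = -36/√(-157 + 169²) = -36/√(-157 + 28561) = -36*√789/4734 = -2*√789/263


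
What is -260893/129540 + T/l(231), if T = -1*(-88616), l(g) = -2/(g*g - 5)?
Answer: -306245209582813/129540 ≈ -2.3641e+9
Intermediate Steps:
l(g) = -2/(-5 + g²) (l(g) = -2/(g² - 5) = -2/(-5 + g²))
T = 88616
-260893/129540 + T/l(231) = -260893/129540 + 88616/((-2/(-5 + 231²))) = -260893*1/129540 + 88616/((-2/(-5 + 53361))) = -260893/129540 + 88616/((-2/53356)) = -260893/129540 + 88616/((-2*1/53356)) = -260893/129540 + 88616/(-1/26678) = -260893/129540 + 88616*(-26678) = -260893/129540 - 2364097648 = -306245209582813/129540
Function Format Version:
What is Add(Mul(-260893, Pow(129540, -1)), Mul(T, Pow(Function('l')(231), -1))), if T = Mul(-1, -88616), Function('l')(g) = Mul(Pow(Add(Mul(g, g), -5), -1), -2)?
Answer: Rational(-306245209582813, 129540) ≈ -2.3641e+9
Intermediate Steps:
Function('l')(g) = Mul(-2, Pow(Add(-5, Pow(g, 2)), -1)) (Function('l')(g) = Mul(Pow(Add(Pow(g, 2), -5), -1), -2) = Mul(Pow(Add(-5, Pow(g, 2)), -1), -2) = Mul(-2, Pow(Add(-5, Pow(g, 2)), -1)))
T = 88616
Add(Mul(-260893, Pow(129540, -1)), Mul(T, Pow(Function('l')(231), -1))) = Add(Mul(-260893, Pow(129540, -1)), Mul(88616, Pow(Mul(-2, Pow(Add(-5, Pow(231, 2)), -1)), -1))) = Add(Mul(-260893, Rational(1, 129540)), Mul(88616, Pow(Mul(-2, Pow(Add(-5, 53361), -1)), -1))) = Add(Rational(-260893, 129540), Mul(88616, Pow(Mul(-2, Pow(53356, -1)), -1))) = Add(Rational(-260893, 129540), Mul(88616, Pow(Mul(-2, Rational(1, 53356)), -1))) = Add(Rational(-260893, 129540), Mul(88616, Pow(Rational(-1, 26678), -1))) = Add(Rational(-260893, 129540), Mul(88616, -26678)) = Add(Rational(-260893, 129540), -2364097648) = Rational(-306245209582813, 129540)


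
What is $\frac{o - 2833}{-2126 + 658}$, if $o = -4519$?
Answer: $\frac{1838}{367} \approx 5.0082$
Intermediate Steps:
$\frac{o - 2833}{-2126 + 658} = \frac{-4519 - 2833}{-2126 + 658} = - \frac{7352}{-1468} = \left(-7352\right) \left(- \frac{1}{1468}\right) = \frac{1838}{367}$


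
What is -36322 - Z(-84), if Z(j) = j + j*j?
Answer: -43294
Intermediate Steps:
Z(j) = j + j²
-36322 - Z(-84) = -36322 - (-84)*(1 - 84) = -36322 - (-84)*(-83) = -36322 - 1*6972 = -36322 - 6972 = -43294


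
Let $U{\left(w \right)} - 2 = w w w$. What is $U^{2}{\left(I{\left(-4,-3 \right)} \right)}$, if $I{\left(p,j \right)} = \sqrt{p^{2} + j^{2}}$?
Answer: $16129$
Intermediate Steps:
$I{\left(p,j \right)} = \sqrt{j^{2} + p^{2}}$
$U{\left(w \right)} = 2 + w^{3}$ ($U{\left(w \right)} = 2 + w w w = 2 + w^{2} w = 2 + w^{3}$)
$U^{2}{\left(I{\left(-4,-3 \right)} \right)} = \left(2 + \left(\sqrt{\left(-3\right)^{2} + \left(-4\right)^{2}}\right)^{3}\right)^{2} = \left(2 + \left(\sqrt{9 + 16}\right)^{3}\right)^{2} = \left(2 + \left(\sqrt{25}\right)^{3}\right)^{2} = \left(2 + 5^{3}\right)^{2} = \left(2 + 125\right)^{2} = 127^{2} = 16129$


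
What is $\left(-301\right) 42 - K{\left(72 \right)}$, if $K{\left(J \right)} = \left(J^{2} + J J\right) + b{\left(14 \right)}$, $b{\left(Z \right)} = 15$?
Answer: $-23025$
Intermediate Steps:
$K{\left(J \right)} = 15 + 2 J^{2}$ ($K{\left(J \right)} = \left(J^{2} + J J\right) + 15 = \left(J^{2} + J^{2}\right) + 15 = 2 J^{2} + 15 = 15 + 2 J^{2}$)
$\left(-301\right) 42 - K{\left(72 \right)} = \left(-301\right) 42 - \left(15 + 2 \cdot 72^{2}\right) = -12642 - \left(15 + 2 \cdot 5184\right) = -12642 - \left(15 + 10368\right) = -12642 - 10383 = -23025$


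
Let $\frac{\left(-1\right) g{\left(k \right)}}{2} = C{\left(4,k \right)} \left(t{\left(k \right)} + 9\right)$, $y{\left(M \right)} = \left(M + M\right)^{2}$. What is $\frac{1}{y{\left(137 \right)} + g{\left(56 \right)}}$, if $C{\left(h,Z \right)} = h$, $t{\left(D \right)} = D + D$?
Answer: $\frac{1}{74108} \approx 1.3494 \cdot 10^{-5}$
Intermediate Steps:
$y{\left(M \right)} = 4 M^{2}$ ($y{\left(M \right)} = \left(2 M\right)^{2} = 4 M^{2}$)
$t{\left(D \right)} = 2 D$
$g{\left(k \right)} = -72 - 16 k$ ($g{\left(k \right)} = - 2 \cdot 4 \left(2 k + 9\right) = - 2 \cdot 4 \left(9 + 2 k\right) = - 2 \left(36 + 8 k\right) = -72 - 16 k$)
$\frac{1}{y{\left(137 \right)} + g{\left(56 \right)}} = \frac{1}{4 \cdot 137^{2} - 968} = \frac{1}{4 \cdot 18769 - 968} = \frac{1}{75076 - 968} = \frac{1}{74108}$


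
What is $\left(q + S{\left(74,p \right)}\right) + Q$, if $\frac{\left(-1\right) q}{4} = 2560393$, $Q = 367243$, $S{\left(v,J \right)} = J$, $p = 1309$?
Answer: $-9873020$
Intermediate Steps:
$q = -10241572$ ($q = \left(-4\right) 2560393 = -10241572$)
$\left(q + S{\left(74,p \right)}\right) + Q = \left(-10241572 + 1309\right) + 367243 = -10240263 + 367243 = -9873020$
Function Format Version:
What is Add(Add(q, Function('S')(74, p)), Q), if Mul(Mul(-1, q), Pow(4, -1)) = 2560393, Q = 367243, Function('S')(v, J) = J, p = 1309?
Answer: -9873020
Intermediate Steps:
q = -10241572 (q = Mul(-4, 2560393) = -10241572)
Add(Add(q, Function('S')(74, p)), Q) = Add(Add(-10241572, 1309), 367243) = Add(-10240263, 367243) = -9873020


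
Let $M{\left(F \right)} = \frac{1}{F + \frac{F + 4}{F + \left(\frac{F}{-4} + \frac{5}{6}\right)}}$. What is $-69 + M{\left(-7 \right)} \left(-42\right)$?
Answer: $- \frac{20889}{335} \approx -62.355$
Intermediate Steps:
$M{\left(F \right)} = \frac{1}{F + \frac{4 + F}{\frac{5}{6} + \frac{3 F}{4}}}$ ($M{\left(F \right)} = \frac{1}{F + \frac{4 + F}{F + \left(F \left(- \frac{1}{4}\right) + 5 \cdot \frac{1}{6}\right)}} = \frac{1}{F + \frac{4 + F}{F - \left(- \frac{5}{6} + \frac{F}{4}\right)}} = \frac{1}{F + \frac{4 + F}{\frac{5}{6} + \frac{3 F}{4}}}$)
$-69 + M{\left(-7 \right)} \left(-42\right) = -69 + \frac{10 + 9 \left(-7\right)}{48 + 9 \left(-7\right)^{2} + 22 \left(-7\right)} \left(-42\right) = -69 + \frac{10 - 63}{48 + 9 \cdot 49 - 154} \left(-42\right) = -69 + \frac{1}{48 + 441 - 154} \left(-53\right) \left(-42\right) = -69 + \frac{1}{335} \left(-53\right) \left(-42\right) = -69 - - \frac{2226}{335} = -69 + \frac{2226}{335} = - \frac{20889}{335}$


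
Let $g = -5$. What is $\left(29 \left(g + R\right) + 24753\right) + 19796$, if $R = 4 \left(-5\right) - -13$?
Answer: $44201$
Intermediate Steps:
$R = -7$ ($R = -20 + 13 = -7$)
$\left(29 \left(g + R\right) + 24753\right) + 19796 = \left(29 \left(-5 - 7\right) + 24753\right) + 19796 = \left(29 \left(-12\right) + 24753\right) + 19796 = \left(-348 + 24753\right) + 19796 = 24405 + 19796 = 44201$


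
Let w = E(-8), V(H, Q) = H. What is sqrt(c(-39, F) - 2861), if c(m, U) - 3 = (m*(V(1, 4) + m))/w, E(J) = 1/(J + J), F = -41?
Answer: I*sqrt(26570) ≈ 163.0*I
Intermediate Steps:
E(J) = 1/(2*J)
w = -1/16 (w = (1/2)/(-8) = (1/2)*(-1/8) = -1/16 ≈ -0.062500)
c(m, U) = 3 - 16*m*(1 + m) (c(m, U) = 3 + (m*(1 + m))/(-1/16) = 3 + (m*(1 + m))*(-16) = 3 - 16*m*(1 + m))
sqrt(c(-39, F) - 2861) = sqrt((3 - 16*(-39) - 16*(-39)**2) - 2861) = sqrt((3 + 624 - 16*1521) - 2861) = sqrt((3 + 624 - 24336) - 2861) = sqrt(-23709 - 2861) = sqrt(-26570) = I*sqrt(26570)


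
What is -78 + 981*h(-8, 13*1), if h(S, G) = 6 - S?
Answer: 13656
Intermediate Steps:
-78 + 981*h(-8, 13*1) = -78 + 981*(6 - 1*(-8)) = -78 + 981*(6 + 8) = -78 + 981*14 = -78 + 13734 = 13656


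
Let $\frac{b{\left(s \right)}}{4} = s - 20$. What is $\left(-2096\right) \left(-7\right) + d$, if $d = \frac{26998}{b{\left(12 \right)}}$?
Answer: $\frac{221253}{16} \approx 13828.0$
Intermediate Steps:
$b{\left(s \right)} = -80 + 4 s$ ($b{\left(s \right)} = 4 \left(s - 20\right) = 4 \left(-20 + s\right) = -80 + 4 s$)
$d = - \frac{13499}{16}$ ($d = \frac{26998}{-80 + 4 \cdot 12} = \frac{26998}{-80 + 48} = \frac{26998}{-32} = 26998 \left(- \frac{1}{32}\right) = - \frac{13499}{16} \approx -843.69$)
$\left(-2096\right) \left(-7\right) + d = \left(-2096\right) \left(-7\right) - \frac{13499}{16} = 14672 - \frac{13499}{16} = \frac{221253}{16}$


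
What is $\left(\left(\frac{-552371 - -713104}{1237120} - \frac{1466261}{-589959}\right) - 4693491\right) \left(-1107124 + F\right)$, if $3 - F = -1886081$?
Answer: $- \frac{33354510867265453719581}{9123125976} \approx -3.656 \cdot 10^{12}$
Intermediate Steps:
$F = 1886084$ ($F = 3 - -1886081 = 3 + 1886081 = 1886084$)
$\left(\left(\frac{-552371 - -713104}{1237120} - \frac{1466261}{-589959}\right) - 4693491\right) \left(-1107124 + F\right) = \left(\left(\frac{-552371 - -713104}{1237120} - \frac{1466261}{-589959}\right) - 4693491\right) \left(-1107124 + 1886084\right) = \left(\left(\left(-552371 + 713104\right) \frac{1}{1237120} - - \frac{1466261}{589959}\right) - 4693491\right) 778960 = \left(\left(160733 \cdot \frac{1}{1237120} + \frac{1466261}{589959}\right) - 4693491\right) 778960 = \left(\left(\frac{160733}{1237120} + \frac{1466261}{589959}\right) - 4693491\right) 778960 = \left(\frac{1908766688267}{729850078080} - 4693491\right) 778960 = \left(- \frac{3425542864051089013}{729850078080}\right) 778960 = - \frac{33354510867265453719581}{9123125976}$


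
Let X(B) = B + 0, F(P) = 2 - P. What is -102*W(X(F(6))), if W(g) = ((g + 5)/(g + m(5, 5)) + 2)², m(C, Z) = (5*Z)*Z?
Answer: -6022998/14641 ≈ -411.38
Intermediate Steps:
m(C, Z) = 5*Z²
X(B) = B
W(g) = (2 + (5 + g)/(125 + g))² (W(g) = ((g + 5)/(g + 5*5²) + 2)² = ((5 + g)/(g + 5*25) + 2)² = ((5 + g)/(g + 125) + 2)² = ((5 + g)/(125 + g) + 2)² = (2 + (5 + g)/(125 + g))²)
-102*W(X(F(6))) = -918*(85 + (2 - 1*6))²/(125 + (2 - 1*6))² = -918*(85 + (2 - 6))²/(125 + (2 - 6))² = -918*(85 - 4)²/(125 - 4)² = -918*81²/121² = -918*6561/14641 = -102*59049/14641 = -6022998/14641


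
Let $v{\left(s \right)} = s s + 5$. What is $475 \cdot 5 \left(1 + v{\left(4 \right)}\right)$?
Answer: $52250$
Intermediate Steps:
$v{\left(s \right)} = 5 + s^{2}$ ($v{\left(s \right)} = s^{2} + 5 = 5 + s^{2}$)
$475 \cdot 5 \left(1 + v{\left(4 \right)}\right) = 475 \cdot 5 \left(1 + \left(5 + 4^{2}\right)\right) = 475 \cdot 5 \left(1 + \left(5 + 16\right)\right) = 475 \cdot 5 \left(1 + 21\right) = 475 \cdot 5 \cdot 22 = 475 \cdot 110 = 52250$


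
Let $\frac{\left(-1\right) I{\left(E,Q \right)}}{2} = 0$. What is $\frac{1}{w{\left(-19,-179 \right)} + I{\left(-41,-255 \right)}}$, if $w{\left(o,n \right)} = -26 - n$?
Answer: $\frac{1}{153} \approx 0.0065359$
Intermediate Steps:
$I{\left(E,Q \right)} = 0$ ($I{\left(E,Q \right)} = \left(-2\right) 0 = 0$)
$\frac{1}{w{\left(-19,-179 \right)} + I{\left(-41,-255 \right)}} = \frac{1}{\left(-26 - -179\right) + 0} = \frac{1}{\left(-26 + 179\right) + 0} = \frac{1}{153 + 0} = \frac{1}{153}$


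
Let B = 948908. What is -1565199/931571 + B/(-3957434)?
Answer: -3539073456917/1843315374407 ≈ -1.9200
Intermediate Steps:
-1565199/931571 + B/(-3957434) = -1565199/931571 + 948908/(-3957434) = -1565199*1/931571 + 948908*(-1/3957434) = -1565199/931571 - 474454/1978717 = -3539073456917/1843315374407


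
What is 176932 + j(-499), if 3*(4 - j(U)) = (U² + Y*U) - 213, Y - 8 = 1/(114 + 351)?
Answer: 132996079/1395 ≈ 95338.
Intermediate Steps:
Y = 3721/465 (Y = 8 + 1/(114 + 351) = 8 + 1/465 = 3721/465 ≈ 8.0022)
j(U) = 75 - 3721*U/1395 - U²/3 (j(U) = 4 - ((U² + 3721*U/465) - 213)/3 = 4 - (-213 + U² + 3721*U/465)/3 = 4 + (71 - 3721*U/1395 - U²/3) = 75 - 3721*U/1395 - U²/3)
176932 + j(-499) = 176932 + (75 - 3721/1395*(-499) - ⅓*(-499)²) = 176932 + (75 + 1856779/1395 - ⅓*249001) = 176932 + (75 + 1856779/1395 - 249001/3) = 176932 - 113824061/1395 = 132996079/1395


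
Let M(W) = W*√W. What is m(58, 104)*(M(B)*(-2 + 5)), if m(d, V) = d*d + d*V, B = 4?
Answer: 225504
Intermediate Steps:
m(d, V) = d² + V*d
M(W) = W^(3/2)
m(58, 104)*(M(B)*(-2 + 5)) = (58*(104 + 58))*(4^(3/2)*(-2 + 5)) = (58*162)*(8*3) = 9396*24 = 225504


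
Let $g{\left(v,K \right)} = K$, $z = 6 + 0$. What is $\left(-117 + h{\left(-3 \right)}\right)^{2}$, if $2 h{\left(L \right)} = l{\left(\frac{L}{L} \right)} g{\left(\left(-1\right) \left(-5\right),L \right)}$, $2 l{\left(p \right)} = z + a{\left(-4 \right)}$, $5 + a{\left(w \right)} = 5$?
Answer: $\frac{59049}{4} \approx 14762.0$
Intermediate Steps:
$a{\left(w \right)} = 0$ ($a{\left(w \right)} = -5 + 5 = 0$)
$z = 6$
$l{\left(p \right)} = 3$ ($l{\left(p \right)} = \frac{6 + 0}{2} = \frac{1}{2} \cdot 6 = 3$)
$h{\left(L \right)} = \frac{3 L}{2}$
$\left(-117 + h{\left(-3 \right)}\right)^{2} = \left(-117 + \frac{3}{2} \left(-3\right)\right)^{2} = \left(-117 - \frac{9}{2}\right)^{2} = \left(- \frac{243}{2}\right)^{2} = \frac{59049}{4}$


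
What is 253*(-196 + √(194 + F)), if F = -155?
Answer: -49588 + 253*√39 ≈ -48008.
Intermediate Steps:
253*(-196 + √(194 + F)) = 253*(-196 + √(194 - 155)) = 253*(-196 + √39) = -49588 + 253*√39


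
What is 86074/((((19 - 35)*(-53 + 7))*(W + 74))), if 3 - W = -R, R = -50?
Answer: 43037/9936 ≈ 4.3314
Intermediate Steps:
W = -47 (W = 3 - (-1)*(-50) = 3 - 1*50 = 3 - 50 = -47)
86074/((((19 - 35)*(-53 + 7))*(W + 74))) = 86074/((((19 - 35)*(-53 + 7))*(-47 + 74))) = 86074/((-16*(-46)*27)) = 86074/((736*27)) = 86074/19872 = 86074*(1/19872) = 43037/9936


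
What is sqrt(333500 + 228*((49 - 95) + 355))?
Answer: 4*sqrt(25247) ≈ 635.57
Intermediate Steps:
sqrt(333500 + 228*((49 - 95) + 355)) = sqrt(333500 + 228*(-46 + 355)) = sqrt(333500 + 228*309) = sqrt(333500 + 70452) = sqrt(403952) = 4*sqrt(25247)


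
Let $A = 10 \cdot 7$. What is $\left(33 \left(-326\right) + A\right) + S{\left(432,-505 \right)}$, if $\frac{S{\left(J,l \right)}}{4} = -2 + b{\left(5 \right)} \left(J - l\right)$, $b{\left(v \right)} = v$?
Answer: $8044$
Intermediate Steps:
$A = 70$
$S{\left(J,l \right)} = -8 - 20 l + 20 J$ ($S{\left(J,l \right)} = 4 \left(-2 + 5 \left(J - l\right)\right) = 4 \left(-2 + \left(- 5 l + 5 J\right)\right) = 4 \left(-2 - 5 l + 5 J\right) = -8 - 20 l + 20 J$)
$\left(33 \left(-326\right) + A\right) + S{\left(432,-505 \right)} = \left(33 \left(-326\right) + 70\right) - -18732 = \left(-10758 + 70\right) + \left(-8 + 10100 + 8640\right) = -10688 + 18732 = 8044$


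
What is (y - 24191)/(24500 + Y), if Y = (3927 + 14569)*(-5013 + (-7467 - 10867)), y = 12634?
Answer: 11557/431801612 ≈ 2.6765e-5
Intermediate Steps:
Y = -431826112 (Y = 18496*(-5013 - 18334) = 18496*(-23347) = -431826112)
(y - 24191)/(24500 + Y) = (12634 - 24191)/(24500 - 431826112) = -11557/(-431801612) = -11557*(-1/431801612) = 11557/431801612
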